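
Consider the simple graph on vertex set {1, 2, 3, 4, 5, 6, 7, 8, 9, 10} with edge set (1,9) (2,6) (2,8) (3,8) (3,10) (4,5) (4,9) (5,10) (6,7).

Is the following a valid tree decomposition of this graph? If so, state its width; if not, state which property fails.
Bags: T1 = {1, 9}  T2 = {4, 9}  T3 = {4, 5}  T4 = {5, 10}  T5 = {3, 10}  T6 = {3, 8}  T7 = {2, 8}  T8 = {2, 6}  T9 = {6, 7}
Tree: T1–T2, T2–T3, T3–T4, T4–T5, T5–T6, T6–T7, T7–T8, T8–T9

Yes; width 1.

Every vertex of G appears in some bag (union = {1, 2, 3, 4, 5, 6, 7, 8, 9, 10}); every edge is covered by a bag; and for each vertex v the set of bags containing v is connected in the bag tree. The decomposition is therefore valid. The largest bag has 2 vertices, so the width is 1.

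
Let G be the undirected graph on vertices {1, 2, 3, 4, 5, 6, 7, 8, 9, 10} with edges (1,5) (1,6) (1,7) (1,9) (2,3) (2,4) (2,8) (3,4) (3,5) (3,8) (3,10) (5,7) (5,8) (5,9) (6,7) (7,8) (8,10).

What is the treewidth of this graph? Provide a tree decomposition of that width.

The largest bag has 3 vertices, giving width 2; this decomposition certifies tw(G) ≤ 2. For the lower bound, the 3 vertices {1, 5, 9} are pairwise adjacent, and any tree decomposition puts a clique entirely inside one bag — forcing width ≥ 2. The upper and lower bounds meet at 2, so that is the treewidth.

Treewidth 2.
Bags: B1 = {3, 8, 10}  B2 = {3, 5, 8}  B3 = {2, 3, 8}  B4 = {5, 7, 8}  B5 = {1, 5, 7}  B6 = {1, 6, 7}  B7 = {2, 3, 4}  B8 = {1, 5, 9}
Tree: B1–B2, B2–B3, B2–B4, B4–B5, B5–B6, B3–B7, B5–B8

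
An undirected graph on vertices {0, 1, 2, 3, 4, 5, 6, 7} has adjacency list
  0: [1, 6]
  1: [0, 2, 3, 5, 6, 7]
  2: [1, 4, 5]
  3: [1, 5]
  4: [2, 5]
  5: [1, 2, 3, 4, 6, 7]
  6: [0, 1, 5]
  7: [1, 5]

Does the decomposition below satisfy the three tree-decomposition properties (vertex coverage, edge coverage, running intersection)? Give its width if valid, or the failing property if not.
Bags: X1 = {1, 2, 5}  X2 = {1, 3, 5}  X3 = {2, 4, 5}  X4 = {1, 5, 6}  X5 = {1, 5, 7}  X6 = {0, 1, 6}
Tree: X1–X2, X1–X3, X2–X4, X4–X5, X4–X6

Checking the three conditions: (i) the bags cover all of {0, 1, 2, 3, 4, 5, 6, 7}; (ii) for each edge, some bag contains both endpoints; (iii) the bags containing any fixed vertex form a subtree. All hold, so the decomposition is valid with width 3 − 1 = 2.

Yes; width 2.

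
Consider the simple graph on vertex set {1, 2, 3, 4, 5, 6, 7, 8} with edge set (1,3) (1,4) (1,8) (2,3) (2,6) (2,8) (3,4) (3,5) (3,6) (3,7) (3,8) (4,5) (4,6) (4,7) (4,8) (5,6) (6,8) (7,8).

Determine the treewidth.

3

A width-3 tree decomposition is:
Bags: B1 = {1, 3, 4, 8}  B2 = {3, 4, 6, 8}  B3 = {3, 4, 7, 8}  B4 = {2, 3, 6, 8}  B5 = {3, 4, 5, 6}
Tree: B1–B2, B1–B3, B2–B4, B2–B5
Each bag holds 4 vertices, so the decomposition has width 3, which upper-bounds the treewidth. For the lower bound, the 4 vertices {2, 3, 6, 8} are pairwise adjacent, and any tree decomposition puts a clique entirely inside one bag — forcing width ≥ 3. Hence tw(G) = 3 exactly.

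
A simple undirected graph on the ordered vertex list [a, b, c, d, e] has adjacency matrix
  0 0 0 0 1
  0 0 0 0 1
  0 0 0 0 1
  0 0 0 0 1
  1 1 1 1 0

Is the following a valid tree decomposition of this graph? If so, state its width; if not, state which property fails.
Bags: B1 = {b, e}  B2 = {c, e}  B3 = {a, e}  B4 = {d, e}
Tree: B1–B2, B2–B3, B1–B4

Vertex coverage: the bags together contain {a, b, c, d, e}, the full vertex set. Edge coverage: each edge of G has both endpoints in at least one bag. Running intersection: for every vertex, the bags containing it form a connected subtree. All three properties hold, so this is a valid tree decomposition of width max|bag| − 1 = 1, and hence tw(G) ≤ 1.

Yes; width 1.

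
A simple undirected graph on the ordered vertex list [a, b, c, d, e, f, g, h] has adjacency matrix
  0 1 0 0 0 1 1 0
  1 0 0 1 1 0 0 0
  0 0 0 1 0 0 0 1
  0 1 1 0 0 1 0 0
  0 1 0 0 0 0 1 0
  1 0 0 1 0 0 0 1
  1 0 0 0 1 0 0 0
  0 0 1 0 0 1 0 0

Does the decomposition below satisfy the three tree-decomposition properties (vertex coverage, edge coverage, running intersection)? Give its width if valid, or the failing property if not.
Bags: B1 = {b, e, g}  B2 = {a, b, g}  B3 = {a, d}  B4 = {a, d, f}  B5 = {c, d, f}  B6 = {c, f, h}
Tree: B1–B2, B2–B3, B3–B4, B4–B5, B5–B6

A tree decomposition must satisfy three properties: every vertex lies in some bag; for every edge, both endpoints lie together in some bag; and for every vertex, the bags containing it form a connected subtree. Here edge (b,d) lies in no bag, so the decomposition is invalid.

No — edge (b,d) lies in no bag.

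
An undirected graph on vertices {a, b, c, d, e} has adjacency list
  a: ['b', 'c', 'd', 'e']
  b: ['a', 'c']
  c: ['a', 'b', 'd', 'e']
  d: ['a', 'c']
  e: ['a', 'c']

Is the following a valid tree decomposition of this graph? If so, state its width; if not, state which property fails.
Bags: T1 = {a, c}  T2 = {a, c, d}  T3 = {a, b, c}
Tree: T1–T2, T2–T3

A tree decomposition must satisfy three properties: every vertex lies in some bag; for every edge, both endpoints lie together in some bag; and for every vertex, the bags containing it form a connected subtree. Here vertex e appears in no bag, so the decomposition is invalid.

No — vertex e appears in no bag.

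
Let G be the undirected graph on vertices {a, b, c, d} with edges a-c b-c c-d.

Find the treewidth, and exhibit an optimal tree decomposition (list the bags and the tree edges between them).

Treewidth 1.
One such decomposition:
Bags: B1 = {c, d}  B2 = {b, c}  B3 = {a, c}
Tree: B1–B2, B1–B3

Every bag has size at most 2, so the width is 2 − 1 = 1 and tw(G) ≤ 1. Any graph with an edge has treewidth ≥ 1, and G has the edge c–d. Hence tw(G) = 1 exactly.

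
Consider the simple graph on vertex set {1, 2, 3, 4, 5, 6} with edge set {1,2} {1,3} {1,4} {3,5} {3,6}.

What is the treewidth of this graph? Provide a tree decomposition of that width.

Each bag holds 2 vertices, so the decomposition has width 1, which upper-bounds the treewidth. G has an edge, so its treewidth is at least 1. Hence tw(G) = 1 exactly.

Treewidth 1.
Bags: B1 = {1, 2}  B2 = {1, 3}  B3 = {3, 6}  B4 = {3, 5}  B5 = {1, 4}
Tree: B1–B2, B2–B3, B2–B4, B1–B5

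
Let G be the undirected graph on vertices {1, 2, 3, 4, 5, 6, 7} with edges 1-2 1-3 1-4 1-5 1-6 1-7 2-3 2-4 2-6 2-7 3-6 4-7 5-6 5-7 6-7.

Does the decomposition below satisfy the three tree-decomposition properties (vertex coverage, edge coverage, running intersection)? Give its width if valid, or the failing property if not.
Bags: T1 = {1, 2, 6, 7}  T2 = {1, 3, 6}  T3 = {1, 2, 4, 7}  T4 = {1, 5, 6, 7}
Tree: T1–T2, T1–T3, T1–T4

No — edge (2,3) lies in no bag.

A tree decomposition must satisfy three properties: every vertex lies in some bag; for every edge, both endpoints lie together in some bag; and for every vertex, the bags containing it form a connected subtree. Here edge (2,3) lies in no bag, so the decomposition is invalid.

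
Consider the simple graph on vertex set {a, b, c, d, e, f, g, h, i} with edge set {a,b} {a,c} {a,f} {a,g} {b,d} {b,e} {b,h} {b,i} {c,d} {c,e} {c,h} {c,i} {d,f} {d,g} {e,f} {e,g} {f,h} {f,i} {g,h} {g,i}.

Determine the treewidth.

4

A width-4 tree decomposition is:
Bags: B1 = {b, c, f, g, h}  B2 = {b, c, f, g, i}  B3 = {a, b, c, f, g}  B4 = {b, c, e, f, g}  B5 = {b, c, d, f, g}
Tree: B1–B2, B2–B3, B3–B4, B4–B5
Each bag holds 5 vertices, so the decomposition has width 4, which upper-bounds the treewidth. For the lower bound: the 5 vertex sets {c,h}, {b,i}, {a,g}, {f}, {e} are disjoint, each induces a connected subgraph, and every pair is joined by at least one edge of G. Contracting each set to a single vertex therefore yields K_{5} as a minor, and since treewidth is minor-monotone, tw(G) ≥ tw(K_{5}) = 4. The upper and lower bounds meet at 4, so that is the treewidth.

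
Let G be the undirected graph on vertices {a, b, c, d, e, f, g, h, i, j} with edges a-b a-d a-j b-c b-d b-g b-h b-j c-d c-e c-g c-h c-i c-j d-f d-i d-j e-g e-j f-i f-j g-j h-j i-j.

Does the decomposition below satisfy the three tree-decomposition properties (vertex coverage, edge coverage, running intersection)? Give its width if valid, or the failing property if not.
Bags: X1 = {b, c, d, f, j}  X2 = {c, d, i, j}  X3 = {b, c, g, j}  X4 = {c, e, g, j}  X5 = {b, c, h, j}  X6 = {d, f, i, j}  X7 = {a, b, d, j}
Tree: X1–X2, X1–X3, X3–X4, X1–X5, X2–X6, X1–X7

A tree decomposition must satisfy three properties: every vertex lies in some bag; for every edge, both endpoints lie together in some bag; and for every vertex, the bags containing it form a connected subtree. Here bags containing vertex f are not connected in the tree, so the decomposition is invalid.

No — bags containing vertex f are not connected in the tree.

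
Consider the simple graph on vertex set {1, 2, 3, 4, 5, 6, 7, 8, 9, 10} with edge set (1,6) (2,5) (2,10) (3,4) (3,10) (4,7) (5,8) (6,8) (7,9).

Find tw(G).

1

A width-1 tree decomposition is:
Bags: B1 = {1, 6}  B2 = {6, 8}  B3 = {5, 8}  B4 = {2, 5}  B5 = {2, 10}  B6 = {3, 10}  B7 = {3, 4}  B8 = {4, 7}  B9 = {7, 9}
Tree: B1–B2, B2–B3, B3–B4, B4–B5, B5–B6, B6–B7, B7–B8, B8–B9
Each bag holds 2 vertices, so the decomposition has width 1, which upper-bounds the treewidth. Since G has at least one edge (e.g. 1–6), it is not an edgeless graph, so tw(G) ≥ 1. Therefore the treewidth is 1.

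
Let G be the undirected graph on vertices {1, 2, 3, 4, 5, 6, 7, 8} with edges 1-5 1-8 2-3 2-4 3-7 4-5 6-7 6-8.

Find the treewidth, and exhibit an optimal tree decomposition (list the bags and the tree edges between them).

Every bag has size at most 3, so the width is 3 − 1 = 2 and tw(G) ≤ 2. For the lower bound, G contains the cycle 1–5–4–2–3–7–6–8–1, so G is not a forest; only forests have treewidth ≤ 1, hence tw(G) ≥ 2. Hence tw(G) = 2 exactly.

Treewidth 2.
Bags: B1 = {1, 4, 5}  B2 = {1, 2, 4}  B3 = {1, 2, 3}  B4 = {1, 3, 7}  B5 = {1, 6, 7}  B6 = {1, 6, 8}
Tree: B1–B2, B2–B3, B3–B4, B4–B5, B5–B6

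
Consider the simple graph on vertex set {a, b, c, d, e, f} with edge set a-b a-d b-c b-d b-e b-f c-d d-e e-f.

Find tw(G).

A width-2 tree decomposition is:
Bags: B1 = {b, c, d}  B2 = {a, b, d}  B3 = {b, d, e}  B4 = {b, e, f}
Tree: B1–B2, B2–B3, B3–B4
The largest bag has 3 vertices, giving width 2; this decomposition certifies tw(G) ≤ 2. Conversely, {b, d, e} is a clique of size 3, and the vertices of any clique must share a bag in every tree decomposition; so some bag has ≥ 3 vertices and tw(G) ≥ 2. Therefore the treewidth is 2.

2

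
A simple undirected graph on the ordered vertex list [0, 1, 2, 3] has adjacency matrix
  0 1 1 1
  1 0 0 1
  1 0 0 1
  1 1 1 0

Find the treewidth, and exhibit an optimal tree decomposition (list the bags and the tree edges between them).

The largest bag has 3 vertices, giving width 2; this decomposition certifies tw(G) ≤ 2. On the other hand G contains the 3-clique {0, 1, 3}. A clique must lie in a single bag of any decomposition, so no decomposition can have width below 2. Therefore the treewidth is 2.

Treewidth 2.
Bags: B1 = {0, 1, 3}  B2 = {0, 2, 3}
Tree: B1–B2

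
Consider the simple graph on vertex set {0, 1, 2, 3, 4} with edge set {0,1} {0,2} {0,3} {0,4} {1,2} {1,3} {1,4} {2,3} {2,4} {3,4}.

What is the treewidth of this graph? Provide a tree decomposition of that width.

Treewidth 4.
Bags: B1 = {0, 1, 2, 3, 4}
Tree: (single bag)

With just one bag of size 5, the width is 5 − 1 = 4, so tw(G) ≤ 4. Conversely, {0, 1, 2, 3, 4} is a clique of size 5, and the vertices of any clique must share a bag in every tree decomposition; so some bag has ≥ 5 vertices and tw(G) ≥ 4. The upper and lower bounds meet at 4, so that is the treewidth.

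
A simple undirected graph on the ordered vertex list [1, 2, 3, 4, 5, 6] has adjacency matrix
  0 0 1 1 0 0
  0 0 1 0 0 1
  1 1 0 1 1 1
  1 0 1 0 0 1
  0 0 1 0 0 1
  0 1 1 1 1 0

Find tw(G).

A width-2 tree decomposition is:
Bags: B1 = {3, 5, 6}  B2 = {3, 4, 6}  B3 = {2, 3, 6}  B4 = {1, 3, 4}
Tree: B1–B2, B2–B3, B2–B4
The largest bag has 3 vertices, giving width 2; this decomposition certifies tw(G) ≤ 2. Conversely, {1, 3, 4} is a clique of size 3, and the vertices of any clique must share a bag in every tree decomposition; so some bag has ≥ 3 vertices and tw(G) ≥ 2. Combining the bounds, tw(G) = 2.

2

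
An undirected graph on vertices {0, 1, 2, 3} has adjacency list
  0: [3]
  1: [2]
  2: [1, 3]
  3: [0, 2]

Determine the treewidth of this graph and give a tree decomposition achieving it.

Treewidth 1.
One such decomposition:
Bags: B1 = {1, 2}  B2 = {2, 3}  B3 = {0, 3}
Tree: B1–B2, B2–B3

The largest bag has 2 vertices, giving width 1; this decomposition certifies tw(G) ≤ 1. Any graph with an edge has treewidth ≥ 1, and G has the edge 1–2. The upper and lower bounds meet at 1, so that is the treewidth.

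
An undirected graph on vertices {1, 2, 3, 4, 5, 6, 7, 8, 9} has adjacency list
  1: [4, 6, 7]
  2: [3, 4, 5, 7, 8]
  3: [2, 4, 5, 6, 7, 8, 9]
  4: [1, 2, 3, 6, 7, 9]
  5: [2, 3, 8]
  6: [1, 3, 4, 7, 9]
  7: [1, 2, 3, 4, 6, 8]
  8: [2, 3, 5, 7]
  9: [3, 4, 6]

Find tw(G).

A width-3 tree decomposition is:
Bags: B1 = {3, 4, 6, 7}  B2 = {1, 4, 6, 7}  B3 = {2, 3, 4, 7}  B4 = {2, 3, 7, 8}  B5 = {3, 4, 6, 9}  B6 = {2, 3, 5, 8}
Tree: B1–B2, B1–B3, B3–B4, B1–B5, B4–B6
Each bag holds 4 vertices, so the decomposition has width 3, which upper-bounds the treewidth. Conversely, {1, 4, 6, 7} is a clique of size 4, and the vertices of any clique must share a bag in every tree decomposition; so some bag has ≥ 4 vertices and tw(G) ≥ 3. Hence tw(G) = 3 exactly.

3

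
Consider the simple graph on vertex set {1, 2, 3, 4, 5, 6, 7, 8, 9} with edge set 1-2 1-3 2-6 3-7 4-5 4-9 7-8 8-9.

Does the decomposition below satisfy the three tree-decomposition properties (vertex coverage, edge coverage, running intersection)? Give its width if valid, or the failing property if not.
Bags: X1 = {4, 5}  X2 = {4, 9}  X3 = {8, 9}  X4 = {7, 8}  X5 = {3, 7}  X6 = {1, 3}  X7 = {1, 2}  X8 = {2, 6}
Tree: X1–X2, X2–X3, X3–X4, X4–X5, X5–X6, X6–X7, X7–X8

Checking the three conditions: (i) the bags cover all of {1, 2, 3, 4, 5, 6, 7, 8, 9}; (ii) for each edge, some bag contains both endpoints; (iii) the bags containing any fixed vertex form a subtree. All hold, so the decomposition is valid with width 2 − 1 = 1.

Yes; width 1.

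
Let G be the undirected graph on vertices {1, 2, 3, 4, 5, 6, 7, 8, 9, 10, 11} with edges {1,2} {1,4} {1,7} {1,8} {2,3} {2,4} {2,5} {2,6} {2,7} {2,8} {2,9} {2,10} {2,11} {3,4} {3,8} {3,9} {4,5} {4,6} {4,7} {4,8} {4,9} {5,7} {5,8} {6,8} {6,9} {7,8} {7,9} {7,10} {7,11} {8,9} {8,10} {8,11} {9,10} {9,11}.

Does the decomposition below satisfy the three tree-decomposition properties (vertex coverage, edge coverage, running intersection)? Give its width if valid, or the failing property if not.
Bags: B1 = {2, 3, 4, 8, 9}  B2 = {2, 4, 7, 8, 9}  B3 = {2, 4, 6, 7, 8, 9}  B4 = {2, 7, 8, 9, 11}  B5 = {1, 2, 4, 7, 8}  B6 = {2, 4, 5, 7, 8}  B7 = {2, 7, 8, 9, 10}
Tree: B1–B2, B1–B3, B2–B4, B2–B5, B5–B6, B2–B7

A tree decomposition must satisfy three properties: every vertex lies in some bag; for every edge, both endpoints lie together in some bag; and for every vertex, the bags containing it form a connected subtree. Here bags containing vertex 7 are not connected in the tree, so the decomposition is invalid.

No — bags containing vertex 7 are not connected in the tree.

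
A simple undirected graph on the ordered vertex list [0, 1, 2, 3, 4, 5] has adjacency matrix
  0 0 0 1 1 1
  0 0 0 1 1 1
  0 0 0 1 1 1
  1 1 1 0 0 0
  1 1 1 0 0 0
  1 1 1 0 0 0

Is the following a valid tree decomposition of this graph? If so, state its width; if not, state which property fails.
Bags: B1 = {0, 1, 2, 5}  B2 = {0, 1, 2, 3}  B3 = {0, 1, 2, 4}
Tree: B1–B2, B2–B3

Yes; width 3.

Vertex coverage: the bags together contain {0, 1, 2, 3, 4, 5}, the full vertex set. Edge coverage: each edge of G has both endpoints in at least one bag. Running intersection: for every vertex, the bags containing it form a connected subtree. All three properties hold, so this is a valid tree decomposition of width max|bag| − 1 = 3, and hence tw(G) ≤ 3.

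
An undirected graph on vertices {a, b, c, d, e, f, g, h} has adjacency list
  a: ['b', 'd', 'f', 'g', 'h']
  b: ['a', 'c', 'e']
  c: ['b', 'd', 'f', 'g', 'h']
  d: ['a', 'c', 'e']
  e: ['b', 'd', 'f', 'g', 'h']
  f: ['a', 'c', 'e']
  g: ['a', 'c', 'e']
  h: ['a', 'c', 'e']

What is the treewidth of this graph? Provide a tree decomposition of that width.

The largest bag has 4 vertices, giving width 3; this decomposition certifies tw(G) ≤ 3. For the lower bound: the 4 vertex sets {e,g}, {c,d}, {a}, {f} are disjoint, each induces a connected subgraph, and every pair is joined by at least one edge of G. Contracting each set to a single vertex therefore yields K_{4} as a minor, and since treewidth is minor-monotone, tw(G) ≥ tw(K_{4}) = 3. Combining the bounds, tw(G) = 3.

Treewidth 3.
Bags: B1 = {a, c, e, g}  B2 = {a, c, d, e}  B3 = {a, c, e, f}  B4 = {a, c, e, h}  B5 = {a, b, c, e}
Tree: B1–B2, B2–B3, B3–B4, B4–B5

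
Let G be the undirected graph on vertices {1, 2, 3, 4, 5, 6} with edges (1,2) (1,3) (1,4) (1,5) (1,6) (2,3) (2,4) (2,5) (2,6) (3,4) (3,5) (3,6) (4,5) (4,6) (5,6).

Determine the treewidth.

A width-5 tree decomposition is:
Bags: B1 = {1, 2, 3, 4, 5, 6}
Tree: (single bag)
A single bag containing all 6 vertices is trivially a valid decomposition of width 5. For the lower bound, the 6 vertices {1, 2, 3, 4, 5, 6} are pairwise adjacent, and any tree decomposition puts a clique entirely inside one bag — forcing width ≥ 5. Combining the bounds, tw(G) = 5.

5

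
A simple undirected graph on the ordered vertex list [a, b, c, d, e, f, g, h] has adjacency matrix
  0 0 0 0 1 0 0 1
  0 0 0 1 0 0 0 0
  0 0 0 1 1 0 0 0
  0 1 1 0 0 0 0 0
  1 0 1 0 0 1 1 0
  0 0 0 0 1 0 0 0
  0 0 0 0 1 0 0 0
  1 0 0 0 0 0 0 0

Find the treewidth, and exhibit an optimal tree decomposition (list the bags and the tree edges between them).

Treewidth 1.
Bags: B1 = {e, g}  B2 = {a, e}  B3 = {c, e}  B4 = {e, f}  B5 = {c, d}  B6 = {b, d}  B7 = {a, h}
Tree: B1–B2, B1–B3, B1–B4, B3–B5, B5–B6, B2–B7

Each bag holds 2 vertices, so the decomposition has width 1, which upper-bounds the treewidth. Any graph with an edge has treewidth ≥ 1, and G has the edge e–g. Hence tw(G) = 1 exactly.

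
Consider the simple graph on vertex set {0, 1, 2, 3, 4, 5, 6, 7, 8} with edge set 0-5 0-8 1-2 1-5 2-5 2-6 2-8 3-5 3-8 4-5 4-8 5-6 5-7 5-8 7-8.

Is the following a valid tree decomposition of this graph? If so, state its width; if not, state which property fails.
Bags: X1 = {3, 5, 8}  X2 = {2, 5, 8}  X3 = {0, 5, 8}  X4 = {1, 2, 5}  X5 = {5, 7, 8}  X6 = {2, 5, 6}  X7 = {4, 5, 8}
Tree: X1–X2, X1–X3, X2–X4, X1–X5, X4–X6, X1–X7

Checking the three conditions: (i) the bags cover all of {0, 1, 2, 3, 4, 5, 6, 7, 8}; (ii) for each edge, some bag contains both endpoints; (iii) the bags containing any fixed vertex form a subtree. All hold, so the decomposition is valid with width 3 − 1 = 2.

Yes; width 2.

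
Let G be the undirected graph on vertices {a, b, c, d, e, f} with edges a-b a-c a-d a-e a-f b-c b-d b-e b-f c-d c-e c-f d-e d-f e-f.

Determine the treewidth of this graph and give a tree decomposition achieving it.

Treewidth 5.
Bags: B1 = {a, b, c, d, e, f}
Tree: (single bag)

A single bag containing all 6 vertices is trivially a valid decomposition of width 5. For the lower bound, the 6 vertices {a, b, c, d, e, f} are pairwise adjacent, and any tree decomposition puts a clique entirely inside one bag — forcing width ≥ 5. The upper and lower bounds meet at 5, so that is the treewidth.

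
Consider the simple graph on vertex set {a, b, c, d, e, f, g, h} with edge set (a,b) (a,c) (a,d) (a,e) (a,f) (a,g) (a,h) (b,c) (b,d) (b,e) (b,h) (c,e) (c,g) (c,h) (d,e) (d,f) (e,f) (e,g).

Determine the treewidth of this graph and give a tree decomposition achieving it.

Treewidth 3.
Bags: B1 = {a, b, d, e}  B2 = {a, b, c, e}  B3 = {a, c, e, g}  B4 = {a, b, c, h}  B5 = {a, d, e, f}
Tree: B1–B2, B2–B3, B2–B4, B1–B5

Each bag holds 4 vertices, so the decomposition has width 3, which upper-bounds the treewidth. On the other hand G contains the 4-clique {a, d, e, f}. A clique must lie in a single bag of any decomposition, so no decomposition can have width below 3. Hence tw(G) = 3 exactly.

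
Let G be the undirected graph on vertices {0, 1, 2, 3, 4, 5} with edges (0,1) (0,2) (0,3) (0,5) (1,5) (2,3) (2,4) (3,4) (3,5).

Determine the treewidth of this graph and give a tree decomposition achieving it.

The largest bag has 3 vertices, giving width 2; this decomposition certifies tw(G) ≤ 2. Conversely, {0, 1, 5} is a clique of size 3, and the vertices of any clique must share a bag in every tree decomposition; so some bag has ≥ 3 vertices and tw(G) ≥ 2. Therefore the treewidth is 2.

Treewidth 2.
One optimal decomposition is:
Bags: B1 = {0, 1, 5}  B2 = {0, 3, 5}  B3 = {0, 2, 3}  B4 = {2, 3, 4}
Tree: B1–B2, B2–B3, B3–B4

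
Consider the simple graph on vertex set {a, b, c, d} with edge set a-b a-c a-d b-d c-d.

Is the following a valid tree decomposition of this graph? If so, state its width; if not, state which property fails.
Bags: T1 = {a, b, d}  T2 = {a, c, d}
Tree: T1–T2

Every vertex of G appears in some bag (union = {a, b, c, d}); every edge is covered by a bag; and for each vertex v the set of bags containing v is connected in the bag tree. The decomposition is therefore valid. The largest bag has 3 vertices, so the width is 2.

Yes; width 2.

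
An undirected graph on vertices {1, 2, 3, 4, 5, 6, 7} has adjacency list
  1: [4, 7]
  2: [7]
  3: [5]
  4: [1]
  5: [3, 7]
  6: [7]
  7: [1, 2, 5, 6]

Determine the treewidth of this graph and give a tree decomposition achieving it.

Treewidth 1.
One optimal decomposition is:
Bags: B1 = {5, 7}  B2 = {2, 7}  B3 = {3, 5}  B4 = {1, 7}  B5 = {1, 4}  B6 = {6, 7}
Tree: B1–B2, B1–B3, B1–B4, B4–B5, B1–B6

Every bag has size at most 2, so the width is 2 − 1 = 1 and tw(G) ≤ 1. Since G has at least one edge (e.g. 7–5), it is not an edgeless graph, so tw(G) ≥ 1. Therefore the treewidth is 1.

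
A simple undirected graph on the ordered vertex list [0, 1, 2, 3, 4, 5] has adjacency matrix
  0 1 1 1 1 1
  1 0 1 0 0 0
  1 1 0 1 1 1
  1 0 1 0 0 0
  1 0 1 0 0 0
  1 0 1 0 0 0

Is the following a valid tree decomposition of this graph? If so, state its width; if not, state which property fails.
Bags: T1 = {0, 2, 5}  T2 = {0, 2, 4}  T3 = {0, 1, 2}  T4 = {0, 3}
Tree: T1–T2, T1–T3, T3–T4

A tree decomposition must satisfy three properties: every vertex lies in some bag; for every edge, both endpoints lie together in some bag; and for every vertex, the bags containing it form a connected subtree. Here edge (2,3) lies in no bag, so the decomposition is invalid.

No — edge (2,3) lies in no bag.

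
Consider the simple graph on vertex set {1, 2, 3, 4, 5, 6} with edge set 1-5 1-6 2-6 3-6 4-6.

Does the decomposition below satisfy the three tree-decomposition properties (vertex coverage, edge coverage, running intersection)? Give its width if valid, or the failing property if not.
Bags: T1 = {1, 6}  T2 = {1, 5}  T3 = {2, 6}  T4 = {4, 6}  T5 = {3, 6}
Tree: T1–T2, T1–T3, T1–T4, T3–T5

Every vertex of G appears in some bag (union = {1, 2, 3, 4, 5, 6}); every edge is covered by a bag; and for each vertex v the set of bags containing v is connected in the bag tree. The decomposition is therefore valid. The largest bag has 2 vertices, so the width is 1.

Yes; width 1.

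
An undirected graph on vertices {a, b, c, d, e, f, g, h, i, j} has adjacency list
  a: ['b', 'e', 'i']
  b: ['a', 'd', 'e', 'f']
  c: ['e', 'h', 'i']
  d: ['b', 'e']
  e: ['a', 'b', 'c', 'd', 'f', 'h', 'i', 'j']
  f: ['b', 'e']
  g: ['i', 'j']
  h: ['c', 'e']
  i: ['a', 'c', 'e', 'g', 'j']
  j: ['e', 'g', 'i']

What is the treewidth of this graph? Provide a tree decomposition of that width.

Treewidth 2.
One such decomposition:
Bags: B1 = {a, b, e}  B2 = {a, e, i}  B3 = {e, i, j}  B4 = {b, d, e}  B5 = {c, e, i}  B6 = {g, i, j}  B7 = {c, e, h}  B8 = {b, e, f}
Tree: B1–B2, B2–B3, B1–B4, B3–B5, B3–B6, B5–B7, B1–B8

The largest bag has 3 vertices, giving width 2; this decomposition certifies tw(G) ≤ 2. For the lower bound, the 3 vertices {g, i, j} are pairwise adjacent, and any tree decomposition puts a clique entirely inside one bag — forcing width ≥ 2. Therefore the treewidth is 2.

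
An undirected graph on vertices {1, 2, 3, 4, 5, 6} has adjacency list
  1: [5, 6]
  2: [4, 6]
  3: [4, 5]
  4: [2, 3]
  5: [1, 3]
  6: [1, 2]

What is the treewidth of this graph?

2

A width-2 tree decomposition is:
Bags: B1 = {3, 4, 5}  B2 = {1, 4, 5}  B3 = {1, 4, 6}  B4 = {2, 4, 6}
Tree: B1–B2, B2–B3, B3–B4
The largest bag has 3 vertices, giving width 2; this decomposition certifies tw(G) ≤ 2. Since 4–3–5–1–6–2–4 is a cycle in G, G is not acyclic. Forests are exactly the graphs of treewidth ≤ 1, so tw(G) ≥ 2. Therefore the treewidth is 2.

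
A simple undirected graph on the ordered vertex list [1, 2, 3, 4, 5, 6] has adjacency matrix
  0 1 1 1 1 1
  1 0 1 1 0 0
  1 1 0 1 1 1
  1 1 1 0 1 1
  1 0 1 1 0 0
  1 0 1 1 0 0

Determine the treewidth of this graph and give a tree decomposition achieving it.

Treewidth 3.
One optimal decomposition is:
Bags: B1 = {1, 3, 4, 6}  B2 = {1, 3, 4, 5}  B3 = {1, 2, 3, 4}
Tree: B1–B2, B1–B3

Each bag holds 4 vertices, so the decomposition has width 3, which upper-bounds the treewidth. On the other hand G contains the 4-clique {1, 2, 3, 4}. A clique must lie in a single bag of any decomposition, so no decomposition can have width below 3. Hence tw(G) = 3 exactly.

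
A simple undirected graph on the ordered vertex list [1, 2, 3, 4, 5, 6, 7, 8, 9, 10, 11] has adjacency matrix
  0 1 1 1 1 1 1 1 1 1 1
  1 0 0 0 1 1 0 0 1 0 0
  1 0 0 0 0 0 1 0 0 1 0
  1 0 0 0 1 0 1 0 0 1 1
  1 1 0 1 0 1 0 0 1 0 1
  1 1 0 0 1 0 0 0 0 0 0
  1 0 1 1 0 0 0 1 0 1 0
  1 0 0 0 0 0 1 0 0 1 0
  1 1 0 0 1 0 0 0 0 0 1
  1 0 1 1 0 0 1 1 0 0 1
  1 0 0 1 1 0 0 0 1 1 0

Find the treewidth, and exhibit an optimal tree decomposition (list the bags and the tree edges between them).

Treewidth 3.
One such decomposition:
Bags: B1 = {1, 4, 10, 11}  B2 = {1, 4, 5, 11}  B3 = {1, 4, 7, 10}  B4 = {1, 5, 9, 11}  B5 = {1, 2, 5, 9}  B6 = {1, 3, 7, 10}  B7 = {1, 2, 5, 6}  B8 = {1, 7, 8, 10}
Tree: B1–B2, B1–B3, B2–B4, B4–B5, B3–B6, B5–B7, B6–B8

Every bag has size at most 4, so the width is 4 − 1 = 3 and tw(G) ≤ 3. Conversely, {1, 3, 7, 10} is a clique of size 4, and the vertices of any clique must share a bag in every tree decomposition; so some bag has ≥ 4 vertices and tw(G) ≥ 3. The upper and lower bounds meet at 3, so that is the treewidth.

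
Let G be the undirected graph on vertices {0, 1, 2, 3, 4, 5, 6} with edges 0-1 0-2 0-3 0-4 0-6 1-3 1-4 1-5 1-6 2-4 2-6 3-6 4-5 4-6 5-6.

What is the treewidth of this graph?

3

A width-3 tree decomposition is:
Bags: B1 = {1, 4, 5, 6}  B2 = {0, 1, 4, 6}  B3 = {0, 1, 3, 6}  B4 = {0, 2, 4, 6}
Tree: B1–B2, B2–B3, B2–B4
Each bag holds 4 vertices, so the decomposition has width 3, which upper-bounds the treewidth. Conversely, {0, 1, 3, 6} is a clique of size 4, and the vertices of any clique must share a bag in every tree decomposition; so some bag has ≥ 4 vertices and tw(G) ≥ 3. Therefore the treewidth is 3.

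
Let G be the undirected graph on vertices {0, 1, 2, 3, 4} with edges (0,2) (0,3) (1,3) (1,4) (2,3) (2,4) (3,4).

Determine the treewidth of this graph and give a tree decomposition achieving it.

Treewidth 2.
One such decomposition:
Bags: B1 = {2, 3, 4}  B2 = {1, 3, 4}  B3 = {0, 2, 3}
Tree: B1–B2, B1–B3

Every bag has size at most 3, so the width is 3 − 1 = 2 and tw(G) ≤ 2. On the other hand G contains the 3-clique {1, 3, 4}. A clique must lie in a single bag of any decomposition, so no decomposition can have width below 2. The upper and lower bounds meet at 2, so that is the treewidth.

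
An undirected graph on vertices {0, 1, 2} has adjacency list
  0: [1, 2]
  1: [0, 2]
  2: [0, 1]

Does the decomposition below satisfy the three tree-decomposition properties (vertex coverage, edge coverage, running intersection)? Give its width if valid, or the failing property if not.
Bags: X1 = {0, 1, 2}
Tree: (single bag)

Yes; width 2.

Vertex coverage: the bags together contain {0, 1, 2}, the full vertex set. Edge coverage: each edge of G has both endpoints in at least one bag. Running intersection: for every vertex, the bags containing it form a connected subtree. All three properties hold, so this is a valid tree decomposition of width max|bag| − 1 = 2, and hence tw(G) ≤ 2.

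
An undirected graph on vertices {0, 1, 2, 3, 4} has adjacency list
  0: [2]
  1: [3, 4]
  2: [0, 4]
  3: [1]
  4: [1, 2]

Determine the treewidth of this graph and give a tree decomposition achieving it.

Treewidth 1.
One optimal decomposition is:
Bags: B1 = {1, 3}  B2 = {1, 4}  B3 = {2, 4}  B4 = {0, 2}
Tree: B1–B2, B2–B3, B3–B4

Every bag has size at most 2, so the width is 2 − 1 = 1 and tw(G) ≤ 1. Any graph with an edge has treewidth ≥ 1, and G has the edge 3–1. Combining the bounds, tw(G) = 1.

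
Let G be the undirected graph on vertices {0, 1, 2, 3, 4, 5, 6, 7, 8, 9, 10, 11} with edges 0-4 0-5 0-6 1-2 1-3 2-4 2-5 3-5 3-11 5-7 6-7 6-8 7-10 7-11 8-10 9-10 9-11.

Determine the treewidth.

A width-3 tree decomposition is:
Bags: B1 = {1, 2, 3, 4}  B2 = {2, 3, 4, 5}  B3 = {0, 3, 4, 5}  B4 = {0, 3, 5, 11}  B5 = {0, 5, 7, 11}  B6 = {0, 6, 7, 11}  B7 = {6, 7, 9, 11}  B8 = {6, 7, 9, 10}  B9 = {6, 8, 9, 10}
Tree: B1–B2, B2–B3, B3–B4, B4–B5, B5–B6, B6–B7, B7–B8, B8–B9
Every bag has size at most 4, so the width is 4 − 1 = 3 and tw(G) ≤ 3. For the lower bound: the 4 vertex sets {1,2,4}, {3}, {5}, {0,6,7,11} are disjoint, each induces a connected subgraph, and every pair is joined by at least one edge of G. Contracting each set to a single vertex therefore yields K_{4} as a minor, and since treewidth is minor-monotone, tw(G) ≥ tw(K_{4}) = 3. Combining the bounds, tw(G) = 3.

3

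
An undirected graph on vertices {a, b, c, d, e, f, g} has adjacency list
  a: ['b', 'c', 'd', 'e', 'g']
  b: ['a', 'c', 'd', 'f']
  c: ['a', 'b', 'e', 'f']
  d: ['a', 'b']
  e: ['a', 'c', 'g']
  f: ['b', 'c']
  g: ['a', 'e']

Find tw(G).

A width-2 tree decomposition is:
Bags: B1 = {a, e, g}  B2 = {a, c, e}  B3 = {a, b, c}  B4 = {b, c, f}  B5 = {a, b, d}
Tree: B1–B2, B2–B3, B3–B4, B3–B5
The largest bag has 3 vertices, giving width 2; this decomposition certifies tw(G) ≤ 2. Conversely, {a, e, g} is a clique of size 3, and the vertices of any clique must share a bag in every tree decomposition; so some bag has ≥ 3 vertices and tw(G) ≥ 2. Therefore the treewidth is 2.

2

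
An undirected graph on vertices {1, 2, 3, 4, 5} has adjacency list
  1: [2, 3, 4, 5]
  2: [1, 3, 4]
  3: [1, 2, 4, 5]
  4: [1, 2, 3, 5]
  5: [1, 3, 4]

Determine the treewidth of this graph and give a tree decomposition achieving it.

Treewidth 3.
One optimal decomposition is:
Bags: B1 = {1, 3, 4, 5}  B2 = {1, 2, 3, 4}
Tree: B1–B2

The largest bag has 4 vertices, giving width 3; this decomposition certifies tw(G) ≤ 3. For the lower bound, the 4 vertices {1, 2, 3, 4} are pairwise adjacent, and any tree decomposition puts a clique entirely inside one bag — forcing width ≥ 3. Therefore the treewidth is 3.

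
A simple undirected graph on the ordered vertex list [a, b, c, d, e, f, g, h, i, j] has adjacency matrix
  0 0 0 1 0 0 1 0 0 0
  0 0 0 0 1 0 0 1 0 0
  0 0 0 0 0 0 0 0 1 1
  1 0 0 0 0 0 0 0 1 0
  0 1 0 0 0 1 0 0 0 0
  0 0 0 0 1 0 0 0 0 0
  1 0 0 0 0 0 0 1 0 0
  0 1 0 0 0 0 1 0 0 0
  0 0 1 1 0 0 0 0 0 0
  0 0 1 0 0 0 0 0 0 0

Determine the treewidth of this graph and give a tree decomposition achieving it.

Treewidth 1.
One such decomposition:
Bags: B1 = {e, f}  B2 = {b, e}  B3 = {b, h}  B4 = {g, h}  B5 = {a, g}  B6 = {a, d}  B7 = {d, i}  B8 = {c, i}  B9 = {c, j}
Tree: B1–B2, B2–B3, B3–B4, B4–B5, B5–B6, B6–B7, B7–B8, B8–B9

Every bag has size at most 2, so the width is 2 − 1 = 1 and tw(G) ≤ 1. Since G has at least one edge (e.g. f–e), it is not an edgeless graph, so tw(G) ≥ 1. The upper and lower bounds meet at 1, so that is the treewidth.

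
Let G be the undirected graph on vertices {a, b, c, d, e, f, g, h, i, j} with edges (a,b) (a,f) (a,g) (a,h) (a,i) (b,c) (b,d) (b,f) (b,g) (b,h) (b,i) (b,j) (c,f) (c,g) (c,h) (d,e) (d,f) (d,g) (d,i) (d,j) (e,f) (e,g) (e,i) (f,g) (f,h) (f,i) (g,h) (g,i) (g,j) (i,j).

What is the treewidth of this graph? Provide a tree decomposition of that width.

The largest bag has 5 vertices, giving width 4; this decomposition certifies tw(G) ≤ 4. On the other hand G contains the 5-clique {b, d, g, i, j}. A clique must lie in a single bag of any decomposition, so no decomposition can have width below 4. Therefore the treewidth is 4.

Treewidth 4.
Bags: B1 = {a, b, f, g, i}  B2 = {a, b, f, g, h}  B3 = {b, d, f, g, i}  B4 = {b, d, g, i, j}  B5 = {d, e, f, g, i}  B6 = {b, c, f, g, h}
Tree: B1–B2, B1–B3, B3–B4, B3–B5, B2–B6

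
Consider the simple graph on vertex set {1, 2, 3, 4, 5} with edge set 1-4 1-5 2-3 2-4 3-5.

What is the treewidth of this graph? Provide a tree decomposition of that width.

The largest bag has 3 vertices, giving width 2; this decomposition certifies tw(G) ≤ 2. Since 3–5–1–4–2–3 is a cycle in G, G is not acyclic. Forests are exactly the graphs of treewidth ≤ 1, so tw(G) ≥ 2. Hence tw(G) = 2 exactly.

Treewidth 2.
Bags: B1 = {1, 3, 5}  B2 = {1, 3, 4}  B3 = {2, 3, 4}
Tree: B1–B2, B2–B3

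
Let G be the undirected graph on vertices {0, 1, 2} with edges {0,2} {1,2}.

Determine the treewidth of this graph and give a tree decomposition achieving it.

Every bag has size at most 2, so the width is 2 − 1 = 1 and tw(G) ≤ 1. Since G has at least one edge (e.g. 0–2), it is not an edgeless graph, so tw(G) ≥ 1. The upper and lower bounds meet at 1, so that is the treewidth.

Treewidth 1.
Bags: B1 = {0, 2}  B2 = {1, 2}
Tree: B1–B2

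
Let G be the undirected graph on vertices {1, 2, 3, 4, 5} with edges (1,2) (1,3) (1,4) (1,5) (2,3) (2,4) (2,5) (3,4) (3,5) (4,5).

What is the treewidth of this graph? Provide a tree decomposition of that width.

Treewidth 4.
One such decomposition:
Bags: B1 = {1, 2, 3, 4, 5}
Tree: (single bag)

With just one bag of size 5, the width is 5 − 1 = 4, so tw(G) ≤ 4. For the lower bound, the 5 vertices {1, 2, 3, 4, 5} are pairwise adjacent, and any tree decomposition puts a clique entirely inside one bag — forcing width ≥ 4. Therefore the treewidth is 4.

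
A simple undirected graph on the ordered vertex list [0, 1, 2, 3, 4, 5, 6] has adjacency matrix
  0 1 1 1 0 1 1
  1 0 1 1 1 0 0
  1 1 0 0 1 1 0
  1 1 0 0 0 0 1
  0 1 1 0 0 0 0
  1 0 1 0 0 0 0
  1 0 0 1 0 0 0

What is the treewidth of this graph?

2

A width-2 tree decomposition is:
Bags: B1 = {1, 2, 4}  B2 = {0, 1, 2}  B3 = {0, 1, 3}  B4 = {0, 3, 6}  B5 = {0, 2, 5}
Tree: B1–B2, B2–B3, B3–B4, B2–B5
The largest bag has 3 vertices, giving width 2; this decomposition certifies tw(G) ≤ 2. On the other hand G contains the 3-clique {0, 1, 2}. A clique must lie in a single bag of any decomposition, so no decomposition can have width below 2. Therefore the treewidth is 2.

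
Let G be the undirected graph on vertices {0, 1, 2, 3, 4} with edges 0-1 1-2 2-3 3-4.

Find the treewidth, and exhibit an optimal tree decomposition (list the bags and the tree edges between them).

Treewidth 1.
One optimal decomposition is:
Bags: B1 = {3, 4}  B2 = {2, 3}  B3 = {1, 2}  B4 = {0, 1}
Tree: B1–B2, B2–B3, B3–B4

The largest bag has 2 vertices, giving width 1; this decomposition certifies tw(G) ≤ 1. Any graph with an edge has treewidth ≥ 1, and G has the edge 4–3. The upper and lower bounds meet at 1, so that is the treewidth.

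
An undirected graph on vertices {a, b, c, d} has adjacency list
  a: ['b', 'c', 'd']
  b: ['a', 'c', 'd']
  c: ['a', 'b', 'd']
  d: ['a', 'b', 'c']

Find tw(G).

3

A width-3 tree decomposition is:
Bags: B1 = {a, b, c, d}
Tree: (single bag)
A single bag containing all 4 vertices is trivially a valid decomposition of width 3. For the lower bound, the 4 vertices {a, b, c, d} are pairwise adjacent, and any tree decomposition puts a clique entirely inside one bag — forcing width ≥ 3. The upper and lower bounds meet at 3, so that is the treewidth.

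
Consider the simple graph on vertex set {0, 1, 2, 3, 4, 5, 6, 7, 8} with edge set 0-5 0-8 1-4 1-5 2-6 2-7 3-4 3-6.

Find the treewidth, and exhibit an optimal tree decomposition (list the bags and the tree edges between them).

Treewidth 1.
One such decomposition:
Bags: B1 = {0, 8}  B2 = {0, 5}  B3 = {1, 5}  B4 = {1, 4}  B5 = {3, 4}  B6 = {3, 6}  B7 = {2, 6}  B8 = {2, 7}
Tree: B1–B2, B2–B3, B3–B4, B4–B5, B5–B6, B6–B7, B7–B8

Every bag has size at most 2, so the width is 2 − 1 = 1 and tw(G) ≤ 1. G has an edge, so its treewidth is at least 1. Therefore the treewidth is 1.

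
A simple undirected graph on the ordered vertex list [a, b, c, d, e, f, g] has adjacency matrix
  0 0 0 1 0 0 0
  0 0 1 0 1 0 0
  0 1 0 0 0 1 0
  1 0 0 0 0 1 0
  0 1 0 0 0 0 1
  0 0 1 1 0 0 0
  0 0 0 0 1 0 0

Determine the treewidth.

A width-1 tree decomposition is:
Bags: B1 = {a, d}  B2 = {d, f}  B3 = {c, f}  B4 = {b, c}  B5 = {b, e}  B6 = {e, g}
Tree: B1–B2, B2–B3, B3–B4, B4–B5, B5–B6
Each bag holds 2 vertices, so the decomposition has width 1, which upper-bounds the treewidth. Any graph with an edge has treewidth ≥ 1, and G has the edge a–d. Therefore the treewidth is 1.

1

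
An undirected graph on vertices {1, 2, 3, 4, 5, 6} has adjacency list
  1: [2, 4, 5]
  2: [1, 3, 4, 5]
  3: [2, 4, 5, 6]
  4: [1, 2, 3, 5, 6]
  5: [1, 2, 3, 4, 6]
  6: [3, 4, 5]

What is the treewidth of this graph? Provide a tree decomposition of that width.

The largest bag has 4 vertices, giving width 3; this decomposition certifies tw(G) ≤ 3. On the other hand G contains the 4-clique {1, 2, 4, 5}. A clique must lie in a single bag of any decomposition, so no decomposition can have width below 3. Hence tw(G) = 3 exactly.

Treewidth 3.
One such decomposition:
Bags: B1 = {1, 2, 4, 5}  B2 = {2, 3, 4, 5}  B3 = {3, 4, 5, 6}
Tree: B1–B2, B2–B3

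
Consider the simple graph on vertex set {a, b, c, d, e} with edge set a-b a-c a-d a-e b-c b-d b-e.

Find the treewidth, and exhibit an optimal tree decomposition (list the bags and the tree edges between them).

Treewidth 2.
One optimal decomposition is:
Bags: B1 = {a, b, c}  B2 = {a, b, d}  B3 = {a, b, e}
Tree: B1–B2, B2–B3

Every bag has size at most 3, so the width is 3 − 1 = 2 and tw(G) ≤ 2. On the other hand G contains the 3-clique {a, b, d}. A clique must lie in a single bag of any decomposition, so no decomposition can have width below 2. The upper and lower bounds meet at 2, so that is the treewidth.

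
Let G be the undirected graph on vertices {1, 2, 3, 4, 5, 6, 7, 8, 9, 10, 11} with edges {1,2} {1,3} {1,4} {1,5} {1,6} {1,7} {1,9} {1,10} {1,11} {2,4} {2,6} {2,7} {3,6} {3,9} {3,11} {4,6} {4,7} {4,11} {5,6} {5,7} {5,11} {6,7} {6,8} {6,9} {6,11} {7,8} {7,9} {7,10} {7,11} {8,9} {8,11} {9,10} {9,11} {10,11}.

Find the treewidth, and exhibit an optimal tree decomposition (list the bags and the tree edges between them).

The largest bag has 5 vertices, giving width 4; this decomposition certifies tw(G) ≤ 4. For the lower bound, the 5 vertices {6, 7, 8, 9, 11} are pairwise adjacent, and any tree decomposition puts a clique entirely inside one bag — forcing width ≥ 4. Therefore the treewidth is 4.

Treewidth 4.
One such decomposition:
Bags: B1 = {1, 6, 7, 9, 11}  B2 = {1, 5, 6, 7, 11}  B3 = {1, 3, 6, 9, 11}  B4 = {1, 4, 6, 7, 11}  B5 = {6, 7, 8, 9, 11}  B6 = {1, 2, 4, 6, 7}  B7 = {1, 7, 9, 10, 11}
Tree: B1–B2, B1–B3, B1–B4, B1–B5, B4–B6, B1–B7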